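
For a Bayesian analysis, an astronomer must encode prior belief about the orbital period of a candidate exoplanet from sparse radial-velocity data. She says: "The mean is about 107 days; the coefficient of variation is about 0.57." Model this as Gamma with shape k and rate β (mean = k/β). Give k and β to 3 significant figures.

k ≈ 3.08, β ≈ 0.0288

For Gamma(k, rate β): mean = k/β, variance = k/β², so CV = 1/√k.
CV = 0.57, hence k = 1/CV² = 3.08.
Then β = k/mean = 3.08/107 = 0.0288.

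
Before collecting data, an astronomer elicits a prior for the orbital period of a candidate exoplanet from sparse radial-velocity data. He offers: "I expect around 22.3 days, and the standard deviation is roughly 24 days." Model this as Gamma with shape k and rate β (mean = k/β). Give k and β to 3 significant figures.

For Gamma(k, rate β): mean = k/β, variance = k/β², so CV = 1/√k.
CV = SD/mean = 24/22.3 = 1.076, hence k = 1/CV² = 0.863.
Then β = k/mean = 0.863/22.3 = 0.0387.

k ≈ 0.863, β ≈ 0.0387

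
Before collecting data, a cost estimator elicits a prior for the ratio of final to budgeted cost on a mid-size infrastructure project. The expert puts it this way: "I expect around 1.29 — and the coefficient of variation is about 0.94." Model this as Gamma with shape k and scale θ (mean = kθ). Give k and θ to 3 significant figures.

k ≈ 1.13, θ ≈ 1.14

For Gamma(k, scale θ): mean = kθ, variance = kθ², so CV = 1/√k.
CV = 0.94, hence k = 1/CV² = 1.13.
Then θ = mean/k = 1.29/1.13 = 1.14.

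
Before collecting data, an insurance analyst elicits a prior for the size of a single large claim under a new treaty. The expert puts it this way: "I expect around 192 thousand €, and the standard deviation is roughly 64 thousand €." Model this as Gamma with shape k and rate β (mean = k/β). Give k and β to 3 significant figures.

k ≈ 9, β ≈ 0.0469

For Gamma(k, rate β): mean = k/β, variance = k/β², so CV = 1/√k.
CV = SD/mean = 64/192 = 0.3333, hence k = 1/CV² = 9.
Then β = k/mean = 9/192 = 0.0469.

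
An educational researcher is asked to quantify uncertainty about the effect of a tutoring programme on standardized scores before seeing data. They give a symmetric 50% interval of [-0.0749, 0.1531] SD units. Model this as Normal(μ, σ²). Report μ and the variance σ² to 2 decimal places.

μ = 0.04, σ² = 0.03

A symmetric 50% interval runs μ ± z·σ with z = 0.6745.
Half-width = 0.114, so σ = 0.114/0.6745 = 0.169 and σ² = 0.03.
μ is the interval midpoint, 0.04.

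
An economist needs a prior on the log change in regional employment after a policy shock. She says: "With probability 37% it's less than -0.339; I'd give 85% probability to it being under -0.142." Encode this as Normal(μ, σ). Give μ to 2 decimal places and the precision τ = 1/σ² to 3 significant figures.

The p-quantile of Normal(μ,σ) is μ + z_p·σ, with z_{0.37} = -0.3319 and z_{0.85} = 1.036.
Eliminate σ: μ = (z₂·x₁ − z₁·x₂)/(z₂ − z₁) = (1.036·-0.339 − (-0.3319)·-0.142)/1.368 = -0.29.
Then σ = (x₂ − x₁)/(z₂ − z₁) = (-0.142 − -0.339)/1.368 = 0.14.
Precision τ = 1/σ² = 1/0.144² = 48.2.

μ = -0.29, τ = 48.2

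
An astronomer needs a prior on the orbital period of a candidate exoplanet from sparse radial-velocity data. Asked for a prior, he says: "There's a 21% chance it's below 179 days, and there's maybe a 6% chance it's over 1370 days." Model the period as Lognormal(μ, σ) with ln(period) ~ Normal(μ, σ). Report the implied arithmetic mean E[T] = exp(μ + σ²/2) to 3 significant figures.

E[T] ≈ 520 days

If T ~ Lognormal(μ,σ) then ln T ~ Normal(μ,σ), so the p-quantile of ln T is μ + z_p·σ.
ln(179) = 5.187 and ln(1370) = 7.223; z_{0.21} = -0.8064, z_{0.94} = 1.555.
σ = (7.223 − 5.187)/(1.555 − (-0.8064)) = 0.862.
μ = 5.187 − (-0.8064)·0.862 = 5.882.
E[T] = exp(μ + σ²/2) = exp(5.882 + 0.3715) = 520 days.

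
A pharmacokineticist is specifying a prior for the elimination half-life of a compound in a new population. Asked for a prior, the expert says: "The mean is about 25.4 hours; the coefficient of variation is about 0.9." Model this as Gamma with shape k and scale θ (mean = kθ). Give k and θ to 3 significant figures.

k ≈ 1.23, θ ≈ 20.6

For Gamma(k, scale θ): mean = kθ, variance = kθ², so CV = 1/√k.
CV = 0.9, hence k = 1/CV² = 1.23.
Then θ = mean/k = 25.4/1.23 = 20.6.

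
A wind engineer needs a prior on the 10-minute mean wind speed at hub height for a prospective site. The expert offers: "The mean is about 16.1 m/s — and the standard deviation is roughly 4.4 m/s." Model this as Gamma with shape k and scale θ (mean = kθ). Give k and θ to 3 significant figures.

For Gamma(k, scale θ): mean = kθ, variance = kθ², so CV = 1/√k.
CV = SD/mean = 4.4/16.1 = 0.2733, hence k = 1/CV² = 13.4.
Then θ = mean/k = 16.1/13.4 = 1.2.

k ≈ 13.4, θ ≈ 1.2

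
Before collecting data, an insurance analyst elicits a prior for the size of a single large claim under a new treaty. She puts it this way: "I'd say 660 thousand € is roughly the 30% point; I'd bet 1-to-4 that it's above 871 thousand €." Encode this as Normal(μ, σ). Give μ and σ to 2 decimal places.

The p-quantile of Normal(μ,σ) is μ + z_p·σ, with z_{0.3} = -0.5244 and z_{0.8} = 0.8416.
Eliminate σ: μ = (z₂·x₁ − z₁·x₂)/(z₂ − z₁) = (0.8416·660 − (-0.5244)·871)/1.366 = 741.00.
Then σ = (x₂ − x₁)/(z₂ − z₁) = (871 − 660)/1.366 = 154.46.

μ = 741.00, σ = 154.46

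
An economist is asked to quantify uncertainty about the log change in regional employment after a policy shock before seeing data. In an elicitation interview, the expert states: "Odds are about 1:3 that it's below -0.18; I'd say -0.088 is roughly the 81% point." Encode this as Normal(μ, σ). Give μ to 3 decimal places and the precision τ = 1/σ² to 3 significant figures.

The p-quantile of Normal(μ,σ) is μ + z_p·σ, with z_{0.25} = -0.6745 and z_{0.81} = 0.8779.
Eliminate σ: μ = (z₂·x₁ − z₁·x₂)/(z₂ − z₁) = (0.8779·-0.18 − (-0.6745)·-0.088)/1.552 = -0.140.
Then σ = (x₂ − x₁)/(z₂ − z₁) = (-0.088 − -0.18)/1.552 = 0.059.
Precision τ = 1/σ² = 1/0.05926² = 285.

μ = -0.140, τ = 285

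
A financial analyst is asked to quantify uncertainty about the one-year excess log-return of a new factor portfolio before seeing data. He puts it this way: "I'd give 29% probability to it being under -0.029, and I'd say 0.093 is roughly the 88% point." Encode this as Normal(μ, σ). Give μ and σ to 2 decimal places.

The p-quantile of Normal(μ,σ) is μ + z_p·σ, with z_{0.29} = -0.5534 and z_{0.88} = 1.175.
Eliminate σ: μ = (z₂·x₁ − z₁·x₂)/(z₂ − z₁) = (1.175·-0.029 − (-0.5534)·0.093)/1.728 = 0.01.
Then σ = (x₂ − x₁)/(z₂ − z₁) = (0.093 − -0.029)/1.728 = 0.07.

μ = 0.01, σ = 0.07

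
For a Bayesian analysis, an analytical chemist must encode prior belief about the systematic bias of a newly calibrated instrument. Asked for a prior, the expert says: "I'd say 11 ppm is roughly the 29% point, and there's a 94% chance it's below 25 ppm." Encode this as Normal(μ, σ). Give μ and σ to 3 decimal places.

μ = 14.675, σ = 6.641

The p-quantile of Normal(μ,σ) is μ + z_p·σ, with z_{0.29} = -0.5534 and z_{0.94} = 1.555.
Eliminate σ: μ = (z₂·x₁ − z₁·x₂)/(z₂ − z₁) = (1.555·11 − (-0.5534)·25)/2.108 = 14.675.
Then σ = (x₂ − x₁)/(z₂ − z₁) = (25 − 11)/2.108 = 6.641.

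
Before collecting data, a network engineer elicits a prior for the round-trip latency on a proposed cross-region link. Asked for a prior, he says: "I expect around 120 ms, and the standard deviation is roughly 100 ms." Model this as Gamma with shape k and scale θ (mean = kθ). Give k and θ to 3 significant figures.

k ≈ 1.44, θ ≈ 83.3

For Gamma(k, scale θ): mean = kθ, variance = kθ², so CV = 1/√k.
CV = SD/mean = 100/120 = 0.8333, hence k = 1/CV² = 1.44.
Then θ = mean/k = 120/1.44 = 83.3.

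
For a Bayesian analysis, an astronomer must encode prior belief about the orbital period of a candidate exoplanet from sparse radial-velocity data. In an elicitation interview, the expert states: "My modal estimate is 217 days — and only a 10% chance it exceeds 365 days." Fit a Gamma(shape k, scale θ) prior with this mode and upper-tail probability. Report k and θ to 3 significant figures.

Gamma(k,θ) with k>1 has mode (k−1)θ, so θ = 217/(k−1).
Need P(X < 365) = 0.9 with θ tied to k this way. Start at k = 2, θ = 217: P(X<365) ≈ 0.501.
Too low — raise k to concentrate. Iterating converges to k ≈ 7.99.
Then θ = 217/(7.99−1) ≈ 31.

k ≈ 7.99, θ ≈ 31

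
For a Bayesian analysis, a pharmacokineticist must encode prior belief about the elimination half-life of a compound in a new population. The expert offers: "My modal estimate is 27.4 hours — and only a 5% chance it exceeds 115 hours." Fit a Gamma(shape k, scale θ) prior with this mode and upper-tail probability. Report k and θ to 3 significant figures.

k ≈ 2.21, θ ≈ 22.6

Gamma(k,θ) with k>1 has mode (k−1)θ, so θ = 27.4/(k−1).
Need P(X < 115) = 0.95 with θ tied to k this way. Start at k = 2, θ = 27.4: P(X<115) ≈ 0.922.
Too low — raise k to concentrate. Iterating converges to k ≈ 2.21.
Then θ = 27.4/(2.21−1) ≈ 22.6.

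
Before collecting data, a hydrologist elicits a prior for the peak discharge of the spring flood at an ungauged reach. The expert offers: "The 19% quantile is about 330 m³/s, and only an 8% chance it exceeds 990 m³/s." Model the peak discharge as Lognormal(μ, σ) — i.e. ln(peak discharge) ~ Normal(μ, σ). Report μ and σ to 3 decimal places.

μ ≈ 6.222, σ ≈ 0.481

If T ~ Lognormal(μ,σ) then ln T ~ Normal(μ,σ), so the p-quantile of ln T is μ + z_p·σ.
ln(330) = 5.799 and ln(990) = 6.898; z_{0.19} = -0.8779, z_{0.92} = 1.405.
σ = (6.898 − 5.799)/(1.405 − (-0.8779)) = 0.481.
μ = 5.799 − (-0.8779)·0.481 = 6.222.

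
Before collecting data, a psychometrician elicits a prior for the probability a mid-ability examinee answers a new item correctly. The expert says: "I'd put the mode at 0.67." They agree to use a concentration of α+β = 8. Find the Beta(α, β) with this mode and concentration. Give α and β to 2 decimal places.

For α,β > 1 the Beta mode is (α−1)/(α+β−2). With α+β = 8, the mode is (α−1)/6.
Set (α−1)/6 = 0.67 → α = 1 + 0.67·6 = 5.02.
β = 8 − α = 2.98.

α = 5.02, β = 2.98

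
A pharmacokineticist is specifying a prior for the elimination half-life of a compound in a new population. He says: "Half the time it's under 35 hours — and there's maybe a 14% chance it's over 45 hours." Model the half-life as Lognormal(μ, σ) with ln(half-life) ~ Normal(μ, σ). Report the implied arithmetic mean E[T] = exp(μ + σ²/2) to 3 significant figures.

If T ~ Lognormal(μ,σ) then ln T ~ Normal(μ,σ), so the p-quantile of ln T is μ + z_p·σ.
ln(35) = 3.555 and ln(45) = 3.807; z_{0.5} = 0, z_{0.86} = 1.08.
σ = (3.807 − 3.555)/(1.08 − (0)) = 0.233.
μ = 3.555 − (0)·0.233 = 3.555.
E[T] = exp(μ + σ²/2) = exp(3.555 + 0.0271) = 36 hours.

E[T] ≈ 36 hours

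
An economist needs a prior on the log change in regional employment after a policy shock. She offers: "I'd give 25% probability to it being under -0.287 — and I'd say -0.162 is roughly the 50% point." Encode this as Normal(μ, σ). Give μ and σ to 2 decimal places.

The p-quantile of Normal(μ,σ) is μ + z_p·σ, with z_{0.25} = -0.6745 and z_{0.5} = 0.
Eliminate σ: μ = (z₂·x₁ − z₁·x₂)/(z₂ − z₁) = (0·-0.287 − (-0.6745)·-0.162)/0.6745 = -0.16.
Then σ = (x₂ − x₁)/(z₂ − z₁) = (-0.162 − -0.287)/0.6745 = 0.19.

μ = -0.16, σ = 0.19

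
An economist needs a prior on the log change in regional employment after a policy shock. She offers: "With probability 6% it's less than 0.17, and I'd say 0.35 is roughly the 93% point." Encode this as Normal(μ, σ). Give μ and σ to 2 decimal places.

For Normal(μ,σ), the p-quantile is μ + z_p·σ. Here z_{0.06} = -1.555, z_{0.93} = 1.476.
So 0.17 = μ − 1.555σ and 0.35 = μ + 1.476σ.
Subtracting: σ = (0.35 − 0.17)/(1.476 − (-1.555)) = 0.06.
Then μ = 0.17 − (-1.555)·0.06 = 0.26.

μ = 0.26, σ = 0.06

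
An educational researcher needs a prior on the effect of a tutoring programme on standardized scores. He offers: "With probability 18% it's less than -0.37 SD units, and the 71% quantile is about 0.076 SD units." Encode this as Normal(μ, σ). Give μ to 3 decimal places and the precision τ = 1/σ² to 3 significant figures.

μ = -0.092, τ = 10.8

The p-quantile of Normal(μ,σ) is μ + z_p·σ, with z_{0.18} = -0.9154 and z_{0.71} = 0.5534.
Eliminate σ: μ = (z₂·x₁ − z₁·x₂)/(z₂ − z₁) = (0.5534·-0.37 − (-0.9154)·0.076)/1.469 = -0.092.
Then σ = (x₂ − x₁)/(z₂ − z₁) = (0.076 − -0.37)/1.469 = 0.304.
Precision τ = 1/σ² = 1/0.3037² = 10.8.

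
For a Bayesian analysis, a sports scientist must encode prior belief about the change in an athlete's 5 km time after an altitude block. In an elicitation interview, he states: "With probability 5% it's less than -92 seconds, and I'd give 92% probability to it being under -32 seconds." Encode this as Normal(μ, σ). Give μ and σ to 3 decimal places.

μ = -59.641, σ = 19.673

For Normal(μ,σ), the p-quantile is μ + z_p·σ. Here z_{0.05} = -1.645, z_{0.92} = 1.405.
So -92 = μ − 1.645σ and -32 = μ + 1.405σ.
Subtracting: σ = (-32 − -92)/(1.405 − (-1.645)) = 19.673.
Then μ = -92 − (-1.645)·19.673 = -59.641.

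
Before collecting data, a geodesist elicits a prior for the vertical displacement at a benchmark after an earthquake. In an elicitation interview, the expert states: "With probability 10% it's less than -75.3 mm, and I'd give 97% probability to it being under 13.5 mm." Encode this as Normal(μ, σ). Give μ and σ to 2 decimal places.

μ = -39.31, σ = 28.08

For Normal(μ,σ), the p-quantile is μ + z_p·σ. Here z_{0.1} = -1.282, z_{0.97} = 1.881.
So -75.3 = μ − 1.282σ and 13.5 = μ + 1.881σ.
Subtracting: σ = (13.5 − -75.3)/(1.881 − (-1.282)) = 28.08.
Then μ = -75.3 − (-1.282)·28.08 = -39.31.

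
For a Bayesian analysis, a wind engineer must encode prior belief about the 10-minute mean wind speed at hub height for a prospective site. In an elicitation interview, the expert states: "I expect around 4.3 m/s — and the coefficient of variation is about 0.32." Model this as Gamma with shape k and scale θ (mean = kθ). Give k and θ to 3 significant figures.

k ≈ 9.77, θ ≈ 0.44

For Gamma(k, scale θ): mean = kθ, variance = kθ², so CV = 1/√k.
CV = 0.32, hence k = 1/CV² = 9.77.
Then θ = mean/k = 4.3/9.77 = 0.44.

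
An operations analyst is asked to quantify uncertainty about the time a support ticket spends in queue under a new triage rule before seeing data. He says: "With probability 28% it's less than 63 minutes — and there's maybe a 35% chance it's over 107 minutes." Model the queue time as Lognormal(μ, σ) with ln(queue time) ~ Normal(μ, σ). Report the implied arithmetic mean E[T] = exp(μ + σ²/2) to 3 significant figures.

If T ~ Lognormal(μ,σ) then ln T ~ Normal(μ,σ), so the p-quantile of ln T is μ + z_p·σ.
ln(63) = 4.143 and ln(107) = 4.673; z_{0.28} = -0.5828, z_{0.65} = 0.3853.
σ = (4.673 − 4.143)/(0.3853 − (-0.5828)) = 0.547.
μ = 4.143 − (-0.5828)·0.547 = 4.462.
E[T] = exp(μ + σ²/2) = exp(4.462 + 0.1497) = 101 minutes.

E[T] ≈ 101 minutes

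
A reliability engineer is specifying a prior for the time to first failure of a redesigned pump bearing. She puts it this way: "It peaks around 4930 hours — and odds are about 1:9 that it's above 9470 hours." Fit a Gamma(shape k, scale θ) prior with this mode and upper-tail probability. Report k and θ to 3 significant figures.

k ≈ 5.49, θ ≈ 1100

Gamma(k,θ) with k>1 has mode (k−1)θ, so θ = 4930/(k−1).
Need P(X < 9470) = 0.9 with θ tied to k this way. Start at k = 2, θ = 4930: P(X<9470) ≈ 0.572.
Too low — raise k to concentrate. Iterating converges to k ≈ 5.49.
Then θ = 4930/(5.49−1) ≈ 1100.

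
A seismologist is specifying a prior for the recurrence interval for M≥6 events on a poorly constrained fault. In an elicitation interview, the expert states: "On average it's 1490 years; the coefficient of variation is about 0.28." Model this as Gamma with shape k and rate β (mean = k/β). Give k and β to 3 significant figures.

k ≈ 12.8, β ≈ 0.00856

For Gamma(k, rate β): mean = k/β, variance = k/β², so CV = 1/√k.
CV = 0.28, hence k = 1/CV² = 12.8.
Then β = k/mean = 12.8/1490 = 0.00856.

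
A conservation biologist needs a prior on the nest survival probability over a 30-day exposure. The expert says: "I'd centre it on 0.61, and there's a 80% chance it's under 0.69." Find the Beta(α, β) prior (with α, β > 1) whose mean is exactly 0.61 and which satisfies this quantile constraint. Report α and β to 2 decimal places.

With mean 0.61 fixed, write α = 0.61s, β = 0.39s where s = α+β.
Need P(θ < 0.69) = 0.8 under Beta(0.61s, 0.39s). Normal approximation: (q−m)/√(m(1−m)/s) ≈ z_{0.8} = 0.842, so s ≈ 0.61·0.39·(0.842)²/(0.69−0.61)² = 26.3.
At s = 26.3: P(θ<0.69) ≈ 0.797. Adjusting to match 0.8 gives s ≈ 26.90.
So α = 0.61·26.90 ≈ 16.41, β = 0.39·26.90 ≈ 10.49.

α ≈ 16.41, β ≈ 10.49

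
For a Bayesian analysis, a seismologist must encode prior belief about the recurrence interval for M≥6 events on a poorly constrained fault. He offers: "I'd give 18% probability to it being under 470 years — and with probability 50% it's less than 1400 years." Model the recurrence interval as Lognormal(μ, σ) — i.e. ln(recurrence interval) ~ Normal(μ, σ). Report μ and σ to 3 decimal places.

μ ≈ 7.244, σ ≈ 1.192

If T ~ Lognormal(μ,σ) then ln T ~ Normal(μ,σ), so the p-quantile of ln T is μ + z_p·σ.
ln(470) = 6.153 and ln(1400) = 7.244; z_{0.18} = -0.9154, z_{0.5} = 0.
σ = (7.244 − 6.153)/(0 − (-0.9154)) = 1.192.
μ = 6.153 − (-0.9154)·1.192 = 7.244.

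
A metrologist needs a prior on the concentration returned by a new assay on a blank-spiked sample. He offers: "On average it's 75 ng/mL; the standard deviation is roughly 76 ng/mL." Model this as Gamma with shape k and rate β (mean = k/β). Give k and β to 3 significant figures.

For Gamma(k, rate β): mean = k/β, variance = k/β², so CV = 1/√k.
CV = SD/mean = 76/75 = 1.013, hence k = 1/CV² = 0.974.
Then β = k/mean = 0.974/75 = 0.013.

k ≈ 0.974, β ≈ 0.013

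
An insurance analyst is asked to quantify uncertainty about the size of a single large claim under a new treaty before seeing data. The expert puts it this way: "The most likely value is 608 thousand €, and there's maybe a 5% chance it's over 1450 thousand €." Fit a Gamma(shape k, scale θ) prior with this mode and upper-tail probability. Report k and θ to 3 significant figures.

k ≈ 4.61, θ ≈ 168

Gamma(k,θ) with k>1 has mode (k−1)θ, so θ = 608/(k−1).
Need P(X < 1450) = 0.95 with θ tied to k this way. Start at k = 2, θ = 608: P(X<1450) ≈ 0.688.
Too low — raise k to concentrate. Iterating converges to k ≈ 4.61.
Then θ = 608/(4.61−1) ≈ 168.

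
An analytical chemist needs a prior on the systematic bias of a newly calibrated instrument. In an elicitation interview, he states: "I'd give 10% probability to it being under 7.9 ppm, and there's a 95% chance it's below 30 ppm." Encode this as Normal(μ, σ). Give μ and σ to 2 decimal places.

For Normal(μ,σ), the p-quantile is μ + z_p·σ. Here z_{0.1} = -1.282, z_{0.95} = 1.645.
So 7.9 = μ − 1.282σ and 30 = μ + 1.645σ.
Subtracting: σ = (30 − 7.9)/(1.645 − (-1.282)) = 7.55.
Then μ = 7.9 − (-1.282)·7.55 = 17.58.

μ = 17.58, σ = 7.55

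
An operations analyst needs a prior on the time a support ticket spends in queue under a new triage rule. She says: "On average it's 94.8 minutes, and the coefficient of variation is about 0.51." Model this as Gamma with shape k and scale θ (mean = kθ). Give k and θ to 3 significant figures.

For Gamma(k, scale θ): mean = kθ, variance = kθ², so CV = 1/√k.
CV = 0.51, hence k = 1/CV² = 3.84.
Then θ = mean/k = 94.8/3.84 = 24.7.

k ≈ 3.84, θ ≈ 24.7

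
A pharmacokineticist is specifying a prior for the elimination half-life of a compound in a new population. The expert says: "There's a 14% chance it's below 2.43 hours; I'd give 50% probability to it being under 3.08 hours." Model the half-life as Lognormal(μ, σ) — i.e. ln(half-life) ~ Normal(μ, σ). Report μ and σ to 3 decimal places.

μ ≈ 1.125, σ ≈ 0.219

If T ~ Lognormal(μ,σ) then ln T ~ Normal(μ,σ), so the p-quantile of ln T is μ + z_p·σ.
ln(2.43) = 0.8879 and ln(3.08) = 1.125; z_{0.14} = -1.08, z_{0.5} = 0.
σ = (1.125 − 0.8879)/(0 − (-1.08)) = 0.219.
μ = 0.8879 − (-1.08)·0.219 = 1.125.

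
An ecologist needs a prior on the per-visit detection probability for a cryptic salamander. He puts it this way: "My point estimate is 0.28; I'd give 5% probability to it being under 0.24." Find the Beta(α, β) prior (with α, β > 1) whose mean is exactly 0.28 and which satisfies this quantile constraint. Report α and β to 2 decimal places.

With mean 0.28 fixed, write α = 0.28s, β = 0.72s where s = α+β.
Need P(θ < 0.24) = 0.05 under Beta(0.28s, 0.72s). Normal approximation: (q−m)/√(m(1−m)/s) ≈ z_{0.05} = -1.64, so s ≈ 0.28·0.72·(-1.64)²/(0.24−0.28)² = 340.9.
At s = 340.9: P(θ<0.24) ≈ 0.046. Adjusting to match 0.05 gives s ≈ 327.13.
So α = 0.28·327.13 ≈ 91.60, β = 0.72·327.13 ≈ 235.53.

α ≈ 91.60, β ≈ 235.53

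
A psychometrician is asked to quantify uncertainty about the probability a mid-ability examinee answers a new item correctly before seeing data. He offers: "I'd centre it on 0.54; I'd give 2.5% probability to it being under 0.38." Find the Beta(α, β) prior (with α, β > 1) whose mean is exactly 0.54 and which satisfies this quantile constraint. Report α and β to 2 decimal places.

α ≈ 19.86, β ≈ 16.92

With mean 0.54 fixed, write α = 0.54s, β = 0.46s where s = α+β.
Need P(θ < 0.38) = 0.025 under Beta(0.54s, 0.46s). Normal approximation: (q−m)/√(m(1−m)/s) ≈ z_{0.025} = -1.96, so s ≈ 0.54·0.46·(-1.96)²/(0.38−0.54)² = 37.3.
At s = 37.3: P(θ<0.38) ≈ 0.024. Adjusting to match 0.025 gives s ≈ 36.79.
So α = 0.54·36.79 ≈ 19.86, β = 0.46·36.79 ≈ 16.92.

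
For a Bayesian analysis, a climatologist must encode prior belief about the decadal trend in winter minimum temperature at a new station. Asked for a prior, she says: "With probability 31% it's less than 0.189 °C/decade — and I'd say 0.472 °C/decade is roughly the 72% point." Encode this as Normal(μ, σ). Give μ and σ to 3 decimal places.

μ = 0.319, σ = 0.262

For Normal(μ,σ), the p-quantile is μ + z_p·σ. Here z_{0.31} = -0.4959, z_{0.72} = 0.5828.
So 0.189 = μ − 0.4959σ and 0.472 = μ + 0.5828σ.
Subtracting: σ = (0.472 − 0.189)/(0.5828 − (-0.4959)) = 0.262.
Then μ = 0.189 − (-0.4959)·0.262 = 0.319.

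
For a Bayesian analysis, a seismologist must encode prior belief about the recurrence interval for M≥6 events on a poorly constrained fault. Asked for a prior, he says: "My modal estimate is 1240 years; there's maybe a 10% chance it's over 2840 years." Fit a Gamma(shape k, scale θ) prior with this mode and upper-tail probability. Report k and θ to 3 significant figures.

Gamma(k,θ) with k>1 has mode (k−1)θ, so θ = 1240/(k−1).
Need P(X < 2840) = 0.9 with θ tied to k this way. Start at k = 2, θ = 1240: P(X<2840) ≈ 0.667.
Too low — raise k to concentrate. Iterating converges to k ≈ 3.8.
Then θ = 1240/(3.8−1) ≈ 443.

k ≈ 3.8, θ ≈ 443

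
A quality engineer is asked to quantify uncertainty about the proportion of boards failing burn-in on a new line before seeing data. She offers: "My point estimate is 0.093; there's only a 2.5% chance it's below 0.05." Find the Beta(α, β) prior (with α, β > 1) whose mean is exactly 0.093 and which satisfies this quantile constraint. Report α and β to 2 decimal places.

With mean 0.093 fixed, write α = 0.093s, β = 0.907s where s = α+β.
Need P(θ < 0.05) = 0.025 under Beta(0.093s, 0.907s). Normal approximation: (q−m)/√(m(1−m)/s) ≈ z_{0.025} = -1.96, so s ≈ 0.093·0.907·(-1.96)²/(0.05−0.093)² = 175.2.
At s = 175.2: P(θ<0.05) ≈ 0.012. Adjusting to match 0.025 gives s ≈ 133.55.
So α = 0.093·133.55 ≈ 12.42, β = 0.907·133.55 ≈ 121.13.

α ≈ 12.42, β ≈ 121.13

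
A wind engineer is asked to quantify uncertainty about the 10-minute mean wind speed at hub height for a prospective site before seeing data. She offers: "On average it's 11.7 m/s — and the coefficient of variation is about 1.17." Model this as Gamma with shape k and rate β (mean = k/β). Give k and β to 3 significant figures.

For Gamma(k, rate β): mean = k/β, variance = k/β², so CV = 1/√k.
CV = 1.17, hence k = 1/CV² = 0.731.
Then β = k/mean = 0.731/11.7 = 0.0624.

k ≈ 0.731, β ≈ 0.0624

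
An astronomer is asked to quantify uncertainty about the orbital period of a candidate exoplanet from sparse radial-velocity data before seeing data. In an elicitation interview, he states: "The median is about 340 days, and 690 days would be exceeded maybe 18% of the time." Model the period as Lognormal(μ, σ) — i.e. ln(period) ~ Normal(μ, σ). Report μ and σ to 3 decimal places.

If T ~ Lognormal(μ,σ) then ln T ~ Normal(μ,σ), so the p-quantile of ln T is μ + z_p·σ.
ln(340) = 5.829 and ln(690) = 6.537; z_{0.5} = 0, z_{0.82} = 0.9154.
σ = (6.537 − 5.829)/(0.9154 − (0)) = 0.773.
μ = 5.829 − (0)·0.773 = 5.829.

μ ≈ 5.829, σ ≈ 0.773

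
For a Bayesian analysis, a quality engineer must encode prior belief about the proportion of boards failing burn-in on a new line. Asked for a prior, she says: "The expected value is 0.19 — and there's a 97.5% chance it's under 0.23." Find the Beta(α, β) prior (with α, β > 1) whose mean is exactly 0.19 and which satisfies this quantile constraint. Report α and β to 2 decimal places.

With mean 0.19 fixed, write α = 0.19s, β = 0.81s where s = α+β.
Need P(θ < 0.23) = 0.975 under Beta(0.19s, 0.81s). Normal approximation: (q−m)/√(m(1−m)/s) ≈ z_{0.975} = 1.96, so s ≈ 0.19·0.81·(1.96)²/(0.23−0.19)² = 369.5.
At s = 369.5: P(θ<0.23) ≈ 0.971. Adjusting to match 0.975 gives s ≈ 396.58.
So α = 0.19·396.58 ≈ 75.35, β = 0.81·396.58 ≈ 321.23.

α ≈ 75.35, β ≈ 321.23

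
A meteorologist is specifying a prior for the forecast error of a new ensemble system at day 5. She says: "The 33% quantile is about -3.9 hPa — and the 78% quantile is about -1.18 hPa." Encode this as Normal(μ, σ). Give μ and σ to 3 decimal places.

For Normal(μ,σ), the p-quantile is μ + z_p·σ. Here z_{0.33} = -0.4399, z_{0.78} = 0.7722.
So -3.9 = μ − 0.4399σ and -1.18 = μ + 0.7722σ.
Subtracting: σ = (-1.18 − -3.9)/(0.7722 − (-0.4399)) = 2.244.
Then μ = -3.9 − (-0.4399)·2.244 = -2.913.

μ = -2.913, σ = 2.244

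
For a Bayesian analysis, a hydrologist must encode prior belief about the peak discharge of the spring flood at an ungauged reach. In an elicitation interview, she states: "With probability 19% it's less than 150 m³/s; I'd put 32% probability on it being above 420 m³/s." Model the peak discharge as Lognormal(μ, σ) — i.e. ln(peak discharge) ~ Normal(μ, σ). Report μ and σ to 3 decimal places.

μ ≈ 5.682, σ ≈ 0.765

If T ~ Lognormal(μ,σ) then ln T ~ Normal(μ,σ), so the p-quantile of ln T is μ + z_p·σ.
ln(150) = 5.011 and ln(420) = 6.04; z_{0.19} = -0.8779, z_{0.68} = 0.4677.
σ = (6.04 − 5.011)/(0.4677 − (-0.8779)) = 0.765.
μ = 5.011 − (-0.8779)·0.765 = 5.682.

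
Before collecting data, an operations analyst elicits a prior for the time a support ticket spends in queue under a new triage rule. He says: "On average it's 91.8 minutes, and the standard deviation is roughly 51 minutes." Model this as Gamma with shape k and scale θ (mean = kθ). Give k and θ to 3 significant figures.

k ≈ 3.24, θ ≈ 28.3

For Gamma(k, scale θ): mean = kθ, variance = kθ², so CV = 1/√k.
CV = SD/mean = 51/91.8 = 0.5556, hence k = 1/CV² = 3.24.
Then θ = mean/k = 91.8/3.24 = 28.3.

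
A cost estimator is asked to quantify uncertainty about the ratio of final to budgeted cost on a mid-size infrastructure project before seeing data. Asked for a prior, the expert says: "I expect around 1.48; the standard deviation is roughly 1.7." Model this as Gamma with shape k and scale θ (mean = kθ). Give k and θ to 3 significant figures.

k ≈ 0.758, θ ≈ 1.95

For Gamma(k, scale θ): mean = kθ, variance = kθ², so CV = 1/√k.
CV = SD/mean = 1.7/1.48 = 1.149, hence k = 1/CV² = 0.758.
Then θ = mean/k = 1.48/0.758 = 1.95.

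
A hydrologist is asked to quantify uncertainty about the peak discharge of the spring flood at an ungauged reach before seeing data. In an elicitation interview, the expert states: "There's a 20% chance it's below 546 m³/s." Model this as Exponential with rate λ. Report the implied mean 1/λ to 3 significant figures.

mean ≈ 2450 m³/s

P(T < 546.0) = 1 − e^(−λ·546.0) = 0.2, so λ = −ln(1−0.2)/546.0 = −ln(0.8)/546.0 = 0.000409.
Mean = 1/λ = 2450 m³/s.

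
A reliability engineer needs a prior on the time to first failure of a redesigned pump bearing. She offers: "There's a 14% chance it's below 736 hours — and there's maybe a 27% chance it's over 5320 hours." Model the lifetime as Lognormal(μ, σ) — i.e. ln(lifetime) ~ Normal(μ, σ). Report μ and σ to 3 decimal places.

If T ~ Lognormal(μ,σ) then ln T ~ Normal(μ,σ), so the p-quantile of ln T is μ + z_p·σ.
ln(736) = 6.601 and ln(5320) = 8.579; z_{0.14} = -1.08, z_{0.73} = 0.6128.
σ = (8.579 − 6.601)/(0.6128 − (-1.08)) = 1.168.
μ = 6.601 − (-1.08)·1.168 = 7.863.

μ ≈ 7.863, σ ≈ 1.168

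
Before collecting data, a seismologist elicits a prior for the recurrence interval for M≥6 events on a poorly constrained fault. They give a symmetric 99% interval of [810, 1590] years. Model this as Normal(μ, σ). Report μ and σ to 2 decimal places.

μ = 1200.00, σ = 151.41

A symmetric 99% interval runs μ ± z·σ with z = 2.576.
Half-width = 390, so σ = 390/2.576 = 151.41.
μ is the interval midpoint, 1200.00.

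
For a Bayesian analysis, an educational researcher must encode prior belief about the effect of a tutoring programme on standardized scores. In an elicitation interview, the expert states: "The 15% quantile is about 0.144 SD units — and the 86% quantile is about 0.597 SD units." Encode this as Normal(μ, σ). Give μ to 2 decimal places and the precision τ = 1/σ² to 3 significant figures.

μ = 0.37, τ = 21.8

The p-quantile of Normal(μ,σ) is μ + z_p·σ, with z_{0.15} = -1.036 and z_{0.86} = 1.08.
Eliminate σ: μ = (z₂·x₁ − z₁·x₂)/(z₂ − z₁) = (1.08·0.144 − (-1.036)·0.597)/2.117 = 0.37.
Then σ = (x₂ − x₁)/(z₂ − z₁) = (0.597 − 0.144)/2.117 = 0.21.
Precision τ = 1/σ² = 1/0.214² = 21.8.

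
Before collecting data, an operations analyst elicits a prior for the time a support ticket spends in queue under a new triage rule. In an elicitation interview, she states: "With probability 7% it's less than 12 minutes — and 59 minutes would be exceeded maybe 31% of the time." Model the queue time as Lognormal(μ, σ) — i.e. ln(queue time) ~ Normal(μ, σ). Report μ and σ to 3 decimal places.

If T ~ Lognormal(μ,σ) then ln T ~ Normal(μ,σ), so the p-quantile of ln T is μ + z_p·σ.
ln(12) = 2.485 and ln(59) = 4.078; z_{0.07} = -1.476, z_{0.69} = 0.4959.
σ = (4.078 − 2.485)/(0.4959 − (-1.476)) = 0.808.
μ = 2.485 − (-1.476)·0.808 = 3.677.

μ ≈ 3.677, σ ≈ 0.808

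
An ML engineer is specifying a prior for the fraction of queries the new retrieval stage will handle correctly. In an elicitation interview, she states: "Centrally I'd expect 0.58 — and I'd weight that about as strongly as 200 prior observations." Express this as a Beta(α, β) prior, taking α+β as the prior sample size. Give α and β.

Under the effective-sample-size interpretation, Beta(α, β) has prior mean α/(α+β) and prior sample size α+β.
So α+β = 200 and α/(α+β) = 0.58, giving α = 0.58·200 = 116 and β = 200 − 116 = 84.

α = 116, β = 84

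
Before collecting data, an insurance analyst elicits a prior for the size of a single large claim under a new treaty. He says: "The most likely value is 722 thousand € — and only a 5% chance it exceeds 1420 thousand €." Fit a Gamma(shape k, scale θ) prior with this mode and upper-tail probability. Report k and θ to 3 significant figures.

Gamma(k,θ) with k>1 has mode (k−1)θ, so θ = 722/(k−1).
Need P(X < 1420) = 0.95 with θ tied to k this way. Start at k = 2, θ = 722: P(X<1420) ≈ 0.585.
Too low — raise k to concentrate. Iterating converges to k ≈ 7.06.
Then θ = 722/(7.06−1) ≈ 119.

k ≈ 7.06, θ ≈ 119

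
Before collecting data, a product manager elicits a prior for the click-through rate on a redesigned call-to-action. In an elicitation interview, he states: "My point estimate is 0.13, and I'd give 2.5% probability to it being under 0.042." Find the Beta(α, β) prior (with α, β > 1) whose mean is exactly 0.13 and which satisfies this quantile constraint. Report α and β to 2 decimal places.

With mean 0.13 fixed, write α = 0.13s, β = 0.87s where s = α+β.
Need P(θ < 0.042) = 0.025 under Beta(0.13s, 0.87s). Normal approximation: (q−m)/√(m(1−m)/s) ≈ z_{0.025} = -1.96, so s ≈ 0.13·0.87·(-1.96)²/(0.042−0.13)² = 56.1.
At s = 56.1: P(θ<0.042) ≈ 0.005. Adjusting to match 0.025 gives s ≈ 35.15.
So α = 0.13·35.15 ≈ 4.57, β = 0.87·35.15 ≈ 30.58.

α ≈ 4.57, β ≈ 30.58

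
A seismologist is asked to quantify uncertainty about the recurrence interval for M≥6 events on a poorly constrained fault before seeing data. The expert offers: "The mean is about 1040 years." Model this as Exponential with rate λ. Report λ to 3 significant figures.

λ ≈ 0.000962

Exponential mean = 1/λ, so λ = 1/1040.0 = 0.000962.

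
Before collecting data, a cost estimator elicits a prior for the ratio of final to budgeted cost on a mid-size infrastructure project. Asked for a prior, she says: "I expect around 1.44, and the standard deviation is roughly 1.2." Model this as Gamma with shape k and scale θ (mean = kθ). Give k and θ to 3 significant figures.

k ≈ 1.44, θ ≈ 1

For Gamma(k, scale θ): mean = kθ, variance = kθ², so CV = 1/√k.
CV = SD/mean = 1.2/1.44 = 0.8333, hence k = 1/CV² = 1.44.
Then θ = mean/k = 1.44/1.44 = 1.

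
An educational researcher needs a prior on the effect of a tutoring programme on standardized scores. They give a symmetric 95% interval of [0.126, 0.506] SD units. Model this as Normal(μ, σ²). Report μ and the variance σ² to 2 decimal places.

A symmetric 95% interval runs μ ± z·σ with z = 1.96.
Half-width = 0.19, so σ = 0.19/1.96 = 0.097 and σ² = 0.01.
μ is the interval midpoint, 0.32.

μ = 0.32, σ² = 0.01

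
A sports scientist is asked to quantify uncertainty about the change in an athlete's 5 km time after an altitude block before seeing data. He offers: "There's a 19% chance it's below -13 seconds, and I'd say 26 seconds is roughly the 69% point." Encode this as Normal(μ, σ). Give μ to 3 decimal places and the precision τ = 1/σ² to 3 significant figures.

For Normal(μ,σ), the p-quantile is μ + z_p·σ. Here z_{0.19} = -0.8779, z_{0.69} = 0.4959.
So -13 = μ − 0.8779σ and 26 = μ + 0.4959σ.
Subtracting: σ = (26 − -13)/(0.4959 − (-0.8779)) = 28.390.
Then μ = -13 − (-0.8779)·28.390 = 11.923.
Precision τ = 1/σ² = 1/28.39² = 0.00124.

μ = 11.923, τ = 0.00124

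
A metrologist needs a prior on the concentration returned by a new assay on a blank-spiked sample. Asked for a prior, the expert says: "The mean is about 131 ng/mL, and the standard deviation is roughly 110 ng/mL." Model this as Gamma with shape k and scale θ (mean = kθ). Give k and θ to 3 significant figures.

k ≈ 1.42, θ ≈ 92.4

For Gamma(k, scale θ): mean = kθ, variance = kθ², so CV = 1/√k.
CV = SD/mean = 110/131 = 0.8397, hence k = 1/CV² = 1.42.
Then θ = mean/k = 131/1.42 = 92.4.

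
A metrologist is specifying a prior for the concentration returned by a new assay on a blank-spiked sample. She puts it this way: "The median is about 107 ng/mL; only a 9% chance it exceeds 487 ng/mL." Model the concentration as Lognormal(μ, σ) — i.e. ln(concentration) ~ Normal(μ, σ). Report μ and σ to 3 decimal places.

μ ≈ 4.673, σ ≈ 1.130

If T ~ Lognormal(μ,σ) then ln T ~ Normal(μ,σ), so the p-quantile of ln T is μ + z_p·σ.
ln(107) = 4.673 and ln(487) = 6.188; z_{0.5} = 0, z_{0.91} = 1.341.
σ = (6.188 − 4.673)/(1.341 − (0)) = 1.130.
μ = 4.673 − (0)·1.130 = 4.673.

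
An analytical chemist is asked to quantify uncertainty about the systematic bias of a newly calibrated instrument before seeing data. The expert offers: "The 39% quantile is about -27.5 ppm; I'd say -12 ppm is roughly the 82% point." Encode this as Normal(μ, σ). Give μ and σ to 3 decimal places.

μ = -23.876, σ = 12.974

For Normal(μ,σ), the p-quantile is μ + z_p·σ. Here z_{0.39} = -0.2793, z_{0.82} = 0.9154.
So -27.5 = μ − 0.2793σ and -12 = μ + 0.9154σ.
Subtracting: σ = (-12 − -27.5)/(0.9154 − (-0.2793)) = 12.974.
Then μ = -27.5 − (-0.2793)·12.974 = -23.876.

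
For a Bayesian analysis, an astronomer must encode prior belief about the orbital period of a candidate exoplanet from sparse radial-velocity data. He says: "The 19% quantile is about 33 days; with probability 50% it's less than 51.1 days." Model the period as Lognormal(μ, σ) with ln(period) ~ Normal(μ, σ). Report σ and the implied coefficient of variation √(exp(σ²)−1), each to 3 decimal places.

σ ≈ 0.498, CV ≈ 0.531

If T ~ Lognormal(μ,σ) then ln T ~ Normal(μ,σ), so the p-quantile of ln T is μ + z_p·σ.
ln(33) = 3.497 and ln(51.1) = 3.934; z_{0.19} = -0.8779, z_{0.5} = 0.
σ = (3.934 − 3.497)/(0 − (-0.8779)) = 0.498.
μ = 3.497 − (-0.8779)·0.498 = 3.934.
CV = √(exp(σ²)−1) = √(exp(0.2481)−1) = 0.531.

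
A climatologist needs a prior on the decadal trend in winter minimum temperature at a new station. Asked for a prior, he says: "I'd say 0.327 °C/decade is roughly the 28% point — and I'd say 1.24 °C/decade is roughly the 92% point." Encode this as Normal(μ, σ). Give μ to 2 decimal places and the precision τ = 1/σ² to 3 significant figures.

The p-quantile of Normal(μ,σ) is μ + z_p·σ, with z_{0.28} = -0.5828 and z_{0.92} = 1.405.
Eliminate σ: μ = (z₂·x₁ − z₁·x₂)/(z₂ − z₁) = (1.405·0.327 − (-0.5828)·1.24)/1.988 = 0.59.
Then σ = (x₂ − x₁)/(z₂ − z₁) = (1.24 − 0.327)/1.988 = 0.46.
Precision τ = 1/σ² = 1/0.4593² = 4.74.

μ = 0.59, τ = 4.74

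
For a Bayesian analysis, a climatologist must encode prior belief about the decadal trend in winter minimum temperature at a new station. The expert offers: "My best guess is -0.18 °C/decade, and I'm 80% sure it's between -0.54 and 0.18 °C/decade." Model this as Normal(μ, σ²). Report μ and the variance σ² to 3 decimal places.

A symmetric 80% interval runs μ ± z·σ with z = 1.282.
Half-width = 0.36, so σ = 0.36/1.282 = 0.2809 and σ² = 0.079.
μ is the stated best guess, -0.180.

μ = -0.180, σ² = 0.079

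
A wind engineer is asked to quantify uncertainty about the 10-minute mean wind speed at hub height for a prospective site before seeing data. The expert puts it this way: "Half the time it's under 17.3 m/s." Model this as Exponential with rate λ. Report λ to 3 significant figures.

λ ≈ 0.0401

Exponential median = ln 2 / λ, so λ = ln 2 / 17.3 = 0.0401.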